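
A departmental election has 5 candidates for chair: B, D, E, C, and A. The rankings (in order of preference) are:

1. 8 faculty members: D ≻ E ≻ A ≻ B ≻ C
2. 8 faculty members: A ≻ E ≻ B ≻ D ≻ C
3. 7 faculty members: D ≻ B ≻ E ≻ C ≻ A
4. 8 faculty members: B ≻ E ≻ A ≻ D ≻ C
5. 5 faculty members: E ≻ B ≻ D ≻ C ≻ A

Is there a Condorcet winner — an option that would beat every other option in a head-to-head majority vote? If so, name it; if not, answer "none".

E vs B: 21–15 for E.
E vs D: 21–15 for E.
E vs C: 36–0 for E.
E vs A: 28–8 for E.
E beats every other option head-to-head.

E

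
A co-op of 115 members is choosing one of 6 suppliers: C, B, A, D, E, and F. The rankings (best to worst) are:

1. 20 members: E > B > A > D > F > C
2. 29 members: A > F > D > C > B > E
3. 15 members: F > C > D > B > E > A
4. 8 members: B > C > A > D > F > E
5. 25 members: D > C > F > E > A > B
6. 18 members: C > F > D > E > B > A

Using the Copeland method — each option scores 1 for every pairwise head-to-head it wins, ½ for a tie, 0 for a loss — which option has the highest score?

C: beats B, A, and E; loses to D and F → score 3.
B: beats A; loses to C, D, E, and F → score 1.
A: loses to C, B, D, E, and F → score 0.
D: beats C, B, A, and E; loses to F → score 4.
E: beats B and A; loses to C, D, and F → score 2.
F: beats C, B, A, D, and E → score 5.
F has the best pairwise record.

F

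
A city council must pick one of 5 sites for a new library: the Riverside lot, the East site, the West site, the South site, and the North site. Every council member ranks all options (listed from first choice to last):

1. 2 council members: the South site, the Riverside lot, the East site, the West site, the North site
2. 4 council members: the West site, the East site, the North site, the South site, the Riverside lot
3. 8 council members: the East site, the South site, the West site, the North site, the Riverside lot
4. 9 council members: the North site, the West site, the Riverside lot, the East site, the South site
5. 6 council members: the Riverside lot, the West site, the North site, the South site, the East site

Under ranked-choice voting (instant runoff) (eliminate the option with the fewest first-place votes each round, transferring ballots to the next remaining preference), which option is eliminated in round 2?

the West site

Round 1: the Riverside lot 6, the East site 8, the West site 4, the South site 2, the North site 9. Eliminate the South site.
Round 2: the Riverside lot 8, the East site 8, the West site 4, the North site 9. Eliminate the West site.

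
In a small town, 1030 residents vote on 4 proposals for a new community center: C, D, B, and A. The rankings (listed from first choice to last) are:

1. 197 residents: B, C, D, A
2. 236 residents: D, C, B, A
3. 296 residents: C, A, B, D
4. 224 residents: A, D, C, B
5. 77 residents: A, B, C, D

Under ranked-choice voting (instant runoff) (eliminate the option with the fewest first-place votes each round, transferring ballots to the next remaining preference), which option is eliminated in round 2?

D

Round 1: C 296, D 236, B 197, A 301. Eliminate B.
Round 2: C 493, D 236, A 301. Eliminate D.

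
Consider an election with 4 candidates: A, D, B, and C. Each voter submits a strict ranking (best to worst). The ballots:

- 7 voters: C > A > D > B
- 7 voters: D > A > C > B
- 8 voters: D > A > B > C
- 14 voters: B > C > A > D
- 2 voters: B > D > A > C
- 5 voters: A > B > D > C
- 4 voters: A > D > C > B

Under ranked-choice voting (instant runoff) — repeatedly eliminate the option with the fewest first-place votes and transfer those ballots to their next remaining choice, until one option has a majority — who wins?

Round 1: A 9, D 15, B 16, C 7. Eliminate C.
Round 2: A 16, D 15, B 16. Eliminate D.
Round 3: A 31, B 16. A has a majority.

A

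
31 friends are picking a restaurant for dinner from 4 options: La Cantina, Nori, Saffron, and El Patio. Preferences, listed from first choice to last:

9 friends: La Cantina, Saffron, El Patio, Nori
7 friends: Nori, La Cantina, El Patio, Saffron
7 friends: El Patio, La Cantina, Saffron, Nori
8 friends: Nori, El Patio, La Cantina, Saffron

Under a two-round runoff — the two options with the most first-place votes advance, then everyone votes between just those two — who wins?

La Cantina

Round 1 first-place votes: La Cantina 9, Nori 15, Saffron 0, El Patio 7.
Nori and La Cantina advance.
Runoff: Nori is preferred to La Cantina by 15 voters; La Cantina by 16.
La Cantina wins the runoff.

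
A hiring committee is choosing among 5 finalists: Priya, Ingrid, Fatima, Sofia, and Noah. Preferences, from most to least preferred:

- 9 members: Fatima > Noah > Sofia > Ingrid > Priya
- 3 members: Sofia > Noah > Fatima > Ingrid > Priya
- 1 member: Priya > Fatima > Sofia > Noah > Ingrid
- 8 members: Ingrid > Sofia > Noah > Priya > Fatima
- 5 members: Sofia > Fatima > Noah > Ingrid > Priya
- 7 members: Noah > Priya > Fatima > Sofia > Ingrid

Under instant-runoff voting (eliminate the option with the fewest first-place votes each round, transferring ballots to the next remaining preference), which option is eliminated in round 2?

Round 1: Priya 1, Ingrid 8, Fatima 9, Sofia 8, Noah 7. Eliminate Priya.
Round 2: Ingrid 8, Fatima 10, Sofia 8, Noah 7. Eliminate Noah.

Noah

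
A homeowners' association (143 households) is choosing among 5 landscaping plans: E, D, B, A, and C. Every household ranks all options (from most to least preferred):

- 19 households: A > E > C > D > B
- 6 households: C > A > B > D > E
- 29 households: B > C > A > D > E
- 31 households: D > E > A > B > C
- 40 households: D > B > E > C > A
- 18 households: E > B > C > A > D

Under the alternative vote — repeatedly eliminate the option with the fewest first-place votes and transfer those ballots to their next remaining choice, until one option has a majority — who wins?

Round 1: E 18, D 71, B 29, A 19, C 6. Eliminate C.
Round 2: E 18, D 71, B 29, A 25. Eliminate E.
Round 3: D 71, B 47, A 25. Eliminate A.
Round 4: D 90, B 53. D has a majority.

D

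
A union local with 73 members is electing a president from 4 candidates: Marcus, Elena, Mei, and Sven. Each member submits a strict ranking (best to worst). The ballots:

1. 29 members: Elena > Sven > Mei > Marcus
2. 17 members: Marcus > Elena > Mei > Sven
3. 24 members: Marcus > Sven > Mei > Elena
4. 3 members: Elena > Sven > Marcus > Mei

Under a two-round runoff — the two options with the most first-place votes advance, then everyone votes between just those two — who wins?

Round 1 first-place votes: Marcus 41, Elena 32, Mei 0, Sven 0.
Marcus and Elena advance.
Runoff: Marcus is preferred to Elena by 41 voters; Elena by 32.
Marcus wins the runoff.

Marcus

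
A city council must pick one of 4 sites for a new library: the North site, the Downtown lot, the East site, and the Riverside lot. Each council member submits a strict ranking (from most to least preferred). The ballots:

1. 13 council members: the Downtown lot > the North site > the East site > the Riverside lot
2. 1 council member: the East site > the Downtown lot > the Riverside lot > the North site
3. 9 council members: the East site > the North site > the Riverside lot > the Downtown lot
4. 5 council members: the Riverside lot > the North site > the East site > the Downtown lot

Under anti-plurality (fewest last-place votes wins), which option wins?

Last-place votes: the North site 1, the Downtown lot 14, the East site 0, the Riverside lot 13.
the East site is ranked last by the fewest voters, so the East site wins.

the East site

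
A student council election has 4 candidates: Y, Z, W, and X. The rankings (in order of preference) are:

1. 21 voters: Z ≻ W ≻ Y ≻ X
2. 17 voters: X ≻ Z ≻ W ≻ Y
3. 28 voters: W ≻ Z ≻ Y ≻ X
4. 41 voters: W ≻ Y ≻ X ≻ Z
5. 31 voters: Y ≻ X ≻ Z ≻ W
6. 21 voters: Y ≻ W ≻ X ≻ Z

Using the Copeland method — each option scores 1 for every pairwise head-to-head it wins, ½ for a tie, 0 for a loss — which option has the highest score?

W

Y: beats Z and X; loses to W → score 2.
Z: loses to Y, W, and X → score 0.
W: beats Y, Z, and X → score 3.
X: beats Z; loses to Y and W → score 1.
W has the best pairwise record.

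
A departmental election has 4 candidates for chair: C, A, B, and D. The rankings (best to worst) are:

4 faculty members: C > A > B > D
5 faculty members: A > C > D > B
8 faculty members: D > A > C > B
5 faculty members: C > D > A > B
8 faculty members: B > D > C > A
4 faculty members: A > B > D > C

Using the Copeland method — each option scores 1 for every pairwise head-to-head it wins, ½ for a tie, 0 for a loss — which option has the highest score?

D

C: beats B; ties A; loses to D → score 1.5.
A: beats B; ties C; loses to D → score 1.5.
B: loses to C, A, and D → score 0.
D: beats C, A, and B → score 3.
D has the best pairwise record.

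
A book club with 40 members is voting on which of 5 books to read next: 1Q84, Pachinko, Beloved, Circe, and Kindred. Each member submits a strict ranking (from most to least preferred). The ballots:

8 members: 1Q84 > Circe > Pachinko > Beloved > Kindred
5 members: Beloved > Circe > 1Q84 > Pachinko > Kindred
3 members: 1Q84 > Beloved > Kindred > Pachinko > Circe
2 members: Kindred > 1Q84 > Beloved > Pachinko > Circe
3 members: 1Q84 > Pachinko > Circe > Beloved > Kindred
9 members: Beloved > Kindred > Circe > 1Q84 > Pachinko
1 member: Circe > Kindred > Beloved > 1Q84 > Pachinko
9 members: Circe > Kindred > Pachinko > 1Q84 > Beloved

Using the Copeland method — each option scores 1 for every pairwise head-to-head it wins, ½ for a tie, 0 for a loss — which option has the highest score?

1Q84: beats Pachinko and Beloved; loses to Circe and Kindred → score 2.
Pachinko: ties Beloved; loses to 1Q84, Circe, and Kindred → score 0.5.
Beloved: beats Kindred; ties Pachinko; loses to 1Q84 and Circe → score 1.5.
Circe: beats 1Q84, Pachinko, Beloved, and Kindred → score 4.
Kindred: beats 1Q84 and Pachinko; loses to Beloved and Circe → score 2.
Circe has the best pairwise record.

Circe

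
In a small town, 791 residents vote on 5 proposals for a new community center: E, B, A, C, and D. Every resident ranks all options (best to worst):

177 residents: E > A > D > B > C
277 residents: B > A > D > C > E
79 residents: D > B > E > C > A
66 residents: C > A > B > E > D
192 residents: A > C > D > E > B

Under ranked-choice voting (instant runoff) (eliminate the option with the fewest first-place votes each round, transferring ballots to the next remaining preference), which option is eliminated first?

Round 1: E 177, B 277, A 192, C 66, D 79. Eliminate C.

C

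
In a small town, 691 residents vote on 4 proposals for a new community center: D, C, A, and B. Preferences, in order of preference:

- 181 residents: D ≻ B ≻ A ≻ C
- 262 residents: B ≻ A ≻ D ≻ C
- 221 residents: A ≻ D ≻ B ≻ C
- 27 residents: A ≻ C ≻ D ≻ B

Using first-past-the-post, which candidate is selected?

First-place votes: D 181, C 0, A 248, B 262.
B has the most first-place votes.

B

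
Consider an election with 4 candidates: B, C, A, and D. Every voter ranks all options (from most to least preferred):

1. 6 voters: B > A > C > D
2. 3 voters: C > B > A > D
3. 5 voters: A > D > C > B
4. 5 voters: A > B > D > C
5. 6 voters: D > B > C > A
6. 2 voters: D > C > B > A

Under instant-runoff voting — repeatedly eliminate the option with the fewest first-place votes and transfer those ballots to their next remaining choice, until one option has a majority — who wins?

Round 1: B 6, C 3, A 10, D 8. Eliminate C.
Round 2: B 9, A 10, D 8. Eliminate D.
Round 3: B 17, A 10. B has a majority.

B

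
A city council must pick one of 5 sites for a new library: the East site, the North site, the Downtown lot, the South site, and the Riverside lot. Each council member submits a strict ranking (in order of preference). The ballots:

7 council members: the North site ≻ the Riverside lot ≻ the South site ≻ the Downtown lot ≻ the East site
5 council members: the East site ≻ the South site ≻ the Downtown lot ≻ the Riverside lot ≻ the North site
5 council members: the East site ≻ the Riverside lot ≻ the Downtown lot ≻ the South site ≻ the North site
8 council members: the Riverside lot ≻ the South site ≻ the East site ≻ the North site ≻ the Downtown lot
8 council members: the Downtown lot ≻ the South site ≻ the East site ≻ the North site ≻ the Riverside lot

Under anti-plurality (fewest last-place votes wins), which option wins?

Last-place votes: the East site 7, the North site 10, the Downtown lot 8, the South site 0, the Riverside lot 8.
the South site is ranked last by the fewest voters, so the South site wins.

the South site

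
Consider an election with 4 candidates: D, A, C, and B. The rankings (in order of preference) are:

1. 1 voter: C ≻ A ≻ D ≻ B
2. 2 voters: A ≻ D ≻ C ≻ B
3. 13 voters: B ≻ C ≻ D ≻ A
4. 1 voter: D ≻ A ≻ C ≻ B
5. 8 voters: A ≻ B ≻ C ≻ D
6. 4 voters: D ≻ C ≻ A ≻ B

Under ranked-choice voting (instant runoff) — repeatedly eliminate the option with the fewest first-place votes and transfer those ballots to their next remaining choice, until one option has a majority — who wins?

Round 1: D 5, A 10, C 1, B 13. Eliminate C.
Round 2: D 5, A 11, B 13. Eliminate D.
Round 3: A 16, B 13. A has a majority.

A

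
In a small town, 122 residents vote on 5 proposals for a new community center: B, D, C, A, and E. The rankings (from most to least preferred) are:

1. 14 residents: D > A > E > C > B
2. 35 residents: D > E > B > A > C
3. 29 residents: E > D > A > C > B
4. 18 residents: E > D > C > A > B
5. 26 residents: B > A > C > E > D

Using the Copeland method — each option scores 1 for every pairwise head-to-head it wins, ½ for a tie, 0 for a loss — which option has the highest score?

E

B: ties C and A; loses to D and E → score 1.
D: beats B, C, and A; loses to E → score 3.
C: ties B; loses to D, A, and E → score 0.5.
A: beats C; ties B; loses to D and E → score 1.5.
E: beats B, D, C, and A → score 4.
E has the best pairwise record.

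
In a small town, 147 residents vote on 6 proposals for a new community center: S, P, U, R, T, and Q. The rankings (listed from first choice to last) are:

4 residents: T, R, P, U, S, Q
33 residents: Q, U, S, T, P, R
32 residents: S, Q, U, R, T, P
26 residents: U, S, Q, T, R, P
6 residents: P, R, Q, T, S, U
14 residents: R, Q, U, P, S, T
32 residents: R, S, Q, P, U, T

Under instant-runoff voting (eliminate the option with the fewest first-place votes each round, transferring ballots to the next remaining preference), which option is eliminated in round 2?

P

Round 1: S 32, P 6, U 26, R 46, T 4, Q 33. Eliminate T.
Round 2: S 32, P 6, U 26, R 50, Q 33. Eliminate P.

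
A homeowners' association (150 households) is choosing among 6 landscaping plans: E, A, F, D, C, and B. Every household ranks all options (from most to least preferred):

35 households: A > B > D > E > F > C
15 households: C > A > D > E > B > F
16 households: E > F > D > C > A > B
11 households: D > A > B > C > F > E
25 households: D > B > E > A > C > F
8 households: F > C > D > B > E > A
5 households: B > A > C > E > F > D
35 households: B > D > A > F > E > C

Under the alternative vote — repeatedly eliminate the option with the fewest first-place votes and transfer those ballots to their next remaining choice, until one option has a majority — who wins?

Round 1: E 16, A 35, F 8, D 36, C 15, B 40. Eliminate F.
Round 2: E 16, A 35, D 36, C 23, B 40. Eliminate E.
Round 3: A 35, D 52, C 23, B 40. Eliminate C.
Round 4: A 50, D 60, B 40. Eliminate B.
Round 5: A 55, D 95. D has a majority.

D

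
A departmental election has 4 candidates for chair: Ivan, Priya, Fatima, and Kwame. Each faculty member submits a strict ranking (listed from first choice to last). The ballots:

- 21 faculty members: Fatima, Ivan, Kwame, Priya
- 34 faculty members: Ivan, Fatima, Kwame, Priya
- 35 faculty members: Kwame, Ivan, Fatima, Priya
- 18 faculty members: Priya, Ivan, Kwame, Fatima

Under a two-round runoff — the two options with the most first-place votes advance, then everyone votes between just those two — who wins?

Round 1 first-place votes: Ivan 34, Priya 18, Fatima 21, Kwame 35.
Kwame and Ivan advance.
Runoff: Kwame is preferred to Ivan by 35 voters; Ivan by 73.
Ivan wins the runoff.

Ivan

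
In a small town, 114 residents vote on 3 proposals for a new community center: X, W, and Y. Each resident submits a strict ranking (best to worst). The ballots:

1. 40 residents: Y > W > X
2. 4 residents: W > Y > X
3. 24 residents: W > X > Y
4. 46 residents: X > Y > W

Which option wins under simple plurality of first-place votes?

First-place votes: X 46, W 28, Y 40.
X has the most first-place votes.

X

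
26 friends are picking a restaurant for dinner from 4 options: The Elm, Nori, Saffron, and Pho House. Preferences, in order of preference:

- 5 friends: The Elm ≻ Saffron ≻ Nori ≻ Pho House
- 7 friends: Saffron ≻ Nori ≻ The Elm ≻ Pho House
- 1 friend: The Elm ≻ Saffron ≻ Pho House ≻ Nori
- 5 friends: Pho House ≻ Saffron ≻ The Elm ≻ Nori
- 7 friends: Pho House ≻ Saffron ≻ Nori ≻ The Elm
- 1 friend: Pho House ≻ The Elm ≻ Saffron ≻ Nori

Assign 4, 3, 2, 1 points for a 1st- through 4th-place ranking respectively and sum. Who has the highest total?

The Elm: 5·4 + 7·2 + 1·4 + 5·2 + 7·1 + 1·3 = 58
Nori: 5·2 + 7·3 + 1·1 + 5·1 + 7·2 + 1·1 = 52
Saffron: 5·3 + 7·4 + 1·3 + 5·3 + 7·3 + 1·2 = 84
Pho House: 5·1 + 7·1 + 1·2 + 5·4 + 7·4 + 1·4 = 66
Saffron has the highest Borda score (84).

Saffron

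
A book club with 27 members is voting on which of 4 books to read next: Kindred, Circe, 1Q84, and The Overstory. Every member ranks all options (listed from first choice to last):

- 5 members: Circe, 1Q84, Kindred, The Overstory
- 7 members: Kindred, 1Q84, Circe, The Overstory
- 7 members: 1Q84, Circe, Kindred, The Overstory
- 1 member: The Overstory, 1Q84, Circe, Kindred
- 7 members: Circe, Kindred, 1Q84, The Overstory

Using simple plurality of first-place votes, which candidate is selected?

Circe

First-place votes: Kindred 7, Circe 12, 1Q84 7, The Overstory 1.
Circe has the most first-place votes.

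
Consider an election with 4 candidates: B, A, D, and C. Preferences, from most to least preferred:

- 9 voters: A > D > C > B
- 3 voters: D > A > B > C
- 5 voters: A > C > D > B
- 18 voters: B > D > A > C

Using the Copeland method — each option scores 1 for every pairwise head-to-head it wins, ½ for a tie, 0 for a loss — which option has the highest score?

B: beats A, D, and C → score 3.
A: beats C; loses to B and D → score 1.
D: beats A and C; loses to B → score 2.
C: loses to B, A, and D → score 0.
B has the best pairwise record.

B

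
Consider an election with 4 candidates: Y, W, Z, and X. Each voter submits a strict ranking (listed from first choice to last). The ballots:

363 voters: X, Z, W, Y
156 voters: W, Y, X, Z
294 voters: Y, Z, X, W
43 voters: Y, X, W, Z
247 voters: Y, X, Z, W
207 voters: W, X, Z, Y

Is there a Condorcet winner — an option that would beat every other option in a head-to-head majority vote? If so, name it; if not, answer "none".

Checking pairwise contests:
W beats Y 726–584.
Z beats W 904–406.
Y beats Z 740–570.
Y beats X 740–570.
Every option loses at least one head-to-head, so there is no Condorcet winner.

none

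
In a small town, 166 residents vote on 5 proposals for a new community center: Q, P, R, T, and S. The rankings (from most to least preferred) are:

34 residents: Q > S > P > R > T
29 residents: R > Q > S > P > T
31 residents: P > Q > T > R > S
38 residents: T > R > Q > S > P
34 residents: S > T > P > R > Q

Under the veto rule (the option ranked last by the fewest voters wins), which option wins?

Last-place votes: Q 34, P 38, R 0, T 63, S 31.
R is ranked last by the fewest voters, so R wins.

R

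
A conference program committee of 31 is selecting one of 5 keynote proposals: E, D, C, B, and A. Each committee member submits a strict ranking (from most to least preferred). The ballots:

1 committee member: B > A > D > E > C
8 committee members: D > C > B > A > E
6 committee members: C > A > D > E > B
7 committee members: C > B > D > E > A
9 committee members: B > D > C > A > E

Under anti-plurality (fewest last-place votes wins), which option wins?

D

Last-place votes: E 17, D 0, C 1, B 6, A 7.
D is ranked last by the fewest voters, so D wins.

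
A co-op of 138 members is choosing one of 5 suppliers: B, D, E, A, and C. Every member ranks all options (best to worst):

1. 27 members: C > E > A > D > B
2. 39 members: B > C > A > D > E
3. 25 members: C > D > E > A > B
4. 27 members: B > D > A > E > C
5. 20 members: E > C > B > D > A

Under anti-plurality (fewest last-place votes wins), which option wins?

Last-place votes: B 52, D 0, E 39, A 20, C 27.
D is ranked last by the fewest voters, so D wins.

D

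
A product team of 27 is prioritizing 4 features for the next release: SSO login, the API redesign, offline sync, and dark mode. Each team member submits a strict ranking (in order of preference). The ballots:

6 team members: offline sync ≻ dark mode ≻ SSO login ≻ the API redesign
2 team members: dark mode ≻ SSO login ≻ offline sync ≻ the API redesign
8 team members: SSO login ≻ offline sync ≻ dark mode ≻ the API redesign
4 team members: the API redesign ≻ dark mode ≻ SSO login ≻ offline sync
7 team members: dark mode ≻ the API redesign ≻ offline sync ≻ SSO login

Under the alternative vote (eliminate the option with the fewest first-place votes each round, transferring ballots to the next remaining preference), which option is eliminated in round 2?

Round 1: SSO login 8, the API redesign 4, offline sync 6, dark mode 9. Eliminate the API redesign.
Round 2: SSO login 8, offline sync 6, dark mode 13. Eliminate offline sync.

offline sync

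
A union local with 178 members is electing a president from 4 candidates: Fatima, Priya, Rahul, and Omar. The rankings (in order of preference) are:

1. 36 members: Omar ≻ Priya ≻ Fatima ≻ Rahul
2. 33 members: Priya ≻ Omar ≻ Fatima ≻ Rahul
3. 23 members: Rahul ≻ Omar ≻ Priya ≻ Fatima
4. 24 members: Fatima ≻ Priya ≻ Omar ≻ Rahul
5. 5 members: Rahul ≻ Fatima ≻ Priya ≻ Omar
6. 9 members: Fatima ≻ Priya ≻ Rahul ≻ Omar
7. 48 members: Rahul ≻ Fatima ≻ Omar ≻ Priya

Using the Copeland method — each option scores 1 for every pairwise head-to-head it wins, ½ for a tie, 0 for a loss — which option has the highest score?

Fatima: beats Rahul; loses to Priya and Omar → score 1.
Priya: beats Fatima and Rahul; loses to Omar → score 2.
Rahul: loses to Fatima, Priya, and Omar → score 0.
Omar: beats Fatima, Priya, and Rahul → score 3.
Omar has the best pairwise record.

Omar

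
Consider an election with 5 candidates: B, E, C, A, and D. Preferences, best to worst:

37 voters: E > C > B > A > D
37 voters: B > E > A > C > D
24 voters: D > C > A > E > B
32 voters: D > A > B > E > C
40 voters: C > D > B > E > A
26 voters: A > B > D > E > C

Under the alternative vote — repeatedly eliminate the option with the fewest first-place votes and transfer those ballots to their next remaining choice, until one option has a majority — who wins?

Round 1: B 37, E 37, C 40, A 26, D 56. Eliminate A.
Round 2: B 63, E 37, C 40, D 56. Eliminate E.
Round 3: B 63, C 77, D 56. Eliminate D.
Round 4: B 95, C 101. C has a majority.

C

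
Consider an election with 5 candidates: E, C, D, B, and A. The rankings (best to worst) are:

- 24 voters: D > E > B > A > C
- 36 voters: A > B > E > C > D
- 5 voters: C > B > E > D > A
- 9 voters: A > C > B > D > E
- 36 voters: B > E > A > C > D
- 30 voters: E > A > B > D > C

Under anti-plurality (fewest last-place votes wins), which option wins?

B

Last-place votes: E 9, C 54, D 72, B 0, A 5.
B is ranked last by the fewest voters, so B wins.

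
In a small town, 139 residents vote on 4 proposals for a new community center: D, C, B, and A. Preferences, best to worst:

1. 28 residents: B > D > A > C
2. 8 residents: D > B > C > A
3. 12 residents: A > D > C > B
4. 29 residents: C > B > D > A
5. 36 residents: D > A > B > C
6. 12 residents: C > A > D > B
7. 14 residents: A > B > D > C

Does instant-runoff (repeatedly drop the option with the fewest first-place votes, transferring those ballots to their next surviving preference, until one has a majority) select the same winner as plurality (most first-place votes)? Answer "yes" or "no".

no

Instant-runoff — R1 D 44, C 41, B 28, A 26 (A out); R2 D 56, C 41, B 42 (C out); R3 D 68, B 71 (B winner). Winner: B.
Plurality — first-place votes: D 44, C 41, B 28, A 26. Winner: D.
The two methods disagree.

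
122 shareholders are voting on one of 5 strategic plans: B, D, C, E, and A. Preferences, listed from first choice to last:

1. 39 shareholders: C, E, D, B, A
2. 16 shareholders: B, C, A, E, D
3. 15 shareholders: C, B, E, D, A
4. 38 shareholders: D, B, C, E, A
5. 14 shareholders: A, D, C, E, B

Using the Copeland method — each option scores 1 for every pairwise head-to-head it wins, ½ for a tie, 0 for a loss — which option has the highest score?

B: beats E and A; loses to D and C → score 2.
D: beats B and A; loses to C and E → score 2.
C: beats B, D, E, and A → score 4.
E: beats D and A; loses to B and C → score 2.
A: loses to B, D, C, and E → score 0.
C has the best pairwise record.

C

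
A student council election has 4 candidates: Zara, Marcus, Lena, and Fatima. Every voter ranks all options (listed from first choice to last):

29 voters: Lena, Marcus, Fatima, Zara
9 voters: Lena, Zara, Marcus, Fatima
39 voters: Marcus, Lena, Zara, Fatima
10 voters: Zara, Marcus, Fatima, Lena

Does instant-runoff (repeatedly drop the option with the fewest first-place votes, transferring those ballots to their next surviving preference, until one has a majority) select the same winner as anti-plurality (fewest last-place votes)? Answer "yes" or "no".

yes

Instant-runoff — R1 Zara 10, Marcus 39, Lena 38, Fatima 0 (Fatima out); R2 Zara 10, Marcus 39, Lena 38 (Zara out); R3 Marcus 49, Lena 38 (Marcus winner). Winner: Marcus.
Anti-plurality — last-place votes: Zara 29, Marcus 0, Lena 10, Fatima 48. Winner: Marcus.
The two methods agree.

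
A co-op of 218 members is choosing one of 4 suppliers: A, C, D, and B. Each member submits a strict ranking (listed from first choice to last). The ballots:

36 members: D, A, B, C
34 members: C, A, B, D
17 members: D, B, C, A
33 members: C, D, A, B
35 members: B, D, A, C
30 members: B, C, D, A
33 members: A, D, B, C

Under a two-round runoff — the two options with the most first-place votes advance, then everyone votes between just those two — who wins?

B

Round 1 first-place votes: A 33, C 67, D 53, B 65.
C and B advance.
Runoff: C is preferred to B by 67 voters; B by 151.
B wins the runoff.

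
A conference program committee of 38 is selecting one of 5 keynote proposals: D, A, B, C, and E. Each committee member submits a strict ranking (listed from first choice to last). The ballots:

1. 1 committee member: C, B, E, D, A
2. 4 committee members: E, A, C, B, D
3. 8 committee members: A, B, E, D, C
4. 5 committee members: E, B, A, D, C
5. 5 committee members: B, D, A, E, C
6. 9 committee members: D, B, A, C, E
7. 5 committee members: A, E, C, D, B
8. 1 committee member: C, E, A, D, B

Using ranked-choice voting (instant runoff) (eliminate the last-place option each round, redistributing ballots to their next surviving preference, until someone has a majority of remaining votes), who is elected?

Round 1: D 9, A 13, B 5, C 2, E 9. Eliminate C.
Round 2: D 9, A 13, B 6, E 10. Eliminate B.
Round 3: D 14, A 13, E 11. Eliminate E.
Round 4: D 15, A 23. A has a majority.

A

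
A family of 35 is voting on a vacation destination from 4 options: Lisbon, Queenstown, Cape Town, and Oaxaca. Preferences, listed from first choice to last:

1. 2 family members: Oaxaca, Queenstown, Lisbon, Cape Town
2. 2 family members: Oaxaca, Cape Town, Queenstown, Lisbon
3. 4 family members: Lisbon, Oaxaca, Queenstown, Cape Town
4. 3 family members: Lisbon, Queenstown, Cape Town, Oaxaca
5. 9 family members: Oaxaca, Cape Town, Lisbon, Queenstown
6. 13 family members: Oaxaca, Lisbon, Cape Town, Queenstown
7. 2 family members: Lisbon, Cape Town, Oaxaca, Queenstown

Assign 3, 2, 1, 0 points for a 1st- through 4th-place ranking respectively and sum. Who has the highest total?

Lisbon: 2·1 + 2·0 + 4·3 + 3·3 + 9·1 + 13·2 + 2·3 = 64
Queenstown: 2·2 + 2·1 + 4·1 + 3·2 + 9·0 + 13·0 + 2·0 = 16
Cape Town: 2·0 + 2·2 + 4·0 + 3·1 + 9·2 + 13·1 + 2·2 = 42
Oaxaca: 2·3 + 2·3 + 4·2 + 3·0 + 9·3 + 13·3 + 2·1 = 88
Oaxaca has the highest Borda score (88).

Oaxaca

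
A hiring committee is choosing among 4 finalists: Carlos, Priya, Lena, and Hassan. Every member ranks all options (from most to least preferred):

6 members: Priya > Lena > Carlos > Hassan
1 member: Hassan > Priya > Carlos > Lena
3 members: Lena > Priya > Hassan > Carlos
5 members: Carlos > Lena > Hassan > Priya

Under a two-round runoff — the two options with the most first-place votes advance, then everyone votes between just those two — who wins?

Round 1 first-place votes: Carlos 5, Priya 6, Lena 3, Hassan 1.
Priya and Carlos advance.
Runoff: Priya is preferred to Carlos by 10 voters; Carlos by 5.
Priya wins the runoff.

Priya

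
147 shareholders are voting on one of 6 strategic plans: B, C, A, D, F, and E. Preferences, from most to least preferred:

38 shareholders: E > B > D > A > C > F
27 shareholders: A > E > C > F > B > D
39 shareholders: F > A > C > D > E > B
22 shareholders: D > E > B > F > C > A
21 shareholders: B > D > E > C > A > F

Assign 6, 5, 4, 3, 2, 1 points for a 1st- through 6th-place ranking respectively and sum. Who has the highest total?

E

B: 38·5 + 27·2 + 39·1 + 22·4 + 21·6 = 497
C: 38·2 + 27·4 + 39·4 + 22·2 + 21·3 = 447
A: 38·3 + 27·6 + 39·5 + 22·1 + 21·2 = 535
D: 38·4 + 27·1 + 39·3 + 22·6 + 21·5 = 533
F: 38·1 + 27·3 + 39·6 + 22·3 + 21·1 = 440
E: 38·6 + 27·5 + 39·2 + 22·5 + 21·4 = 635
E has the highest Borda score (635).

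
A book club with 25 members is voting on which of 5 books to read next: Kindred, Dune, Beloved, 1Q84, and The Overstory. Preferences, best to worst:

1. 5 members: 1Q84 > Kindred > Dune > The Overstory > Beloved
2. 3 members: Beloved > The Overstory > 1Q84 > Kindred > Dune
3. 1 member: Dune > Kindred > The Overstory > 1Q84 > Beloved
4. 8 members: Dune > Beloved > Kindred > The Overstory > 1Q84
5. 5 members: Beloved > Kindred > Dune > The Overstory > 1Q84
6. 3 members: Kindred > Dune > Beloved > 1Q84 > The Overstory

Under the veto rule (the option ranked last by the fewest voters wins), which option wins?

Kindred

Last-place votes: Kindred 0, Dune 3, Beloved 6, 1Q84 13, The Overstory 3.
Kindred is ranked last by the fewest voters, so Kindred wins.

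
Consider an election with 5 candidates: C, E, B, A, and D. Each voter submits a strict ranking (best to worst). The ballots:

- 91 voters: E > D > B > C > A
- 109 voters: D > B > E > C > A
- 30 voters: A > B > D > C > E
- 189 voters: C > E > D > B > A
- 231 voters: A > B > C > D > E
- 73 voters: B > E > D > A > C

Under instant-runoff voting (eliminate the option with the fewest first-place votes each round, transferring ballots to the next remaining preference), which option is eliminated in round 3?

Round 1: C 189, E 91, B 73, A 261, D 109. Eliminate B.
Round 2: C 189, E 164, A 261, D 109. Eliminate D.
Round 3: C 189, E 273, A 261. Eliminate C.

C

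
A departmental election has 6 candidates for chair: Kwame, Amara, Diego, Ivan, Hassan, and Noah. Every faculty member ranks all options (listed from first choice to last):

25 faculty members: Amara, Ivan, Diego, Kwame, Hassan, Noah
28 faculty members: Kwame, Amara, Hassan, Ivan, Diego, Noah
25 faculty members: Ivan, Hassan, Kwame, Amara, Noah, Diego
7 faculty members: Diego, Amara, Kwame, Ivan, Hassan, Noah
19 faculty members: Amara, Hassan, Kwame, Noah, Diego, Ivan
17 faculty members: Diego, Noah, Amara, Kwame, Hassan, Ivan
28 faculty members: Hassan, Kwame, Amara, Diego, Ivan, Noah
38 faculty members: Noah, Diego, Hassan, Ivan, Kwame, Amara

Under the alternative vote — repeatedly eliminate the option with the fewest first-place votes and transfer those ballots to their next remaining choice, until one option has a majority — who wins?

Amara

Round 1: Kwame 28, Amara 44, Diego 24, Ivan 25, Hassan 28, Noah 38. Eliminate Diego.
Round 2: Kwame 28, Amara 51, Ivan 25, Hassan 28, Noah 55. Eliminate Ivan.
Round 3: Kwame 28, Amara 51, Hassan 53, Noah 55. Eliminate Kwame.
Round 4: Amara 79, Hassan 53, Noah 55. Eliminate Hassan.
Round 5: Amara 132, Noah 55. Amara has a majority.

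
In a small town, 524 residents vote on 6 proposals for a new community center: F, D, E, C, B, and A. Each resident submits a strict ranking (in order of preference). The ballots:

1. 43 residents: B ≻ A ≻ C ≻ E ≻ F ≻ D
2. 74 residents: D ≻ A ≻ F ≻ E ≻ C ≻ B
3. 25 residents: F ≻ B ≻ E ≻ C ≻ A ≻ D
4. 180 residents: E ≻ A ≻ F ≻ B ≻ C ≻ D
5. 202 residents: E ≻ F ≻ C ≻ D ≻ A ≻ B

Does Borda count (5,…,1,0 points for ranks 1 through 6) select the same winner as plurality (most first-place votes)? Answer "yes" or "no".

Borda — scores: F 1738, D 774, E 2219, C 1039, B 675, A 1415. Winner: E.
Plurality — first-place votes: F 25, D 74, E 382, C 0, B 43, A 0. Winner: E.
The two methods agree.

yes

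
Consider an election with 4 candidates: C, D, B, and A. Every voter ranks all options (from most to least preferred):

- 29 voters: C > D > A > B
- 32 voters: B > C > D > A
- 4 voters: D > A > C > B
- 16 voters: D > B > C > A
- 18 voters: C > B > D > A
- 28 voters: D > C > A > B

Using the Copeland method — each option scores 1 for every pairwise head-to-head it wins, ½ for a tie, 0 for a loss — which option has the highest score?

C

C: beats D, B, and A → score 3.
D: beats B and A; loses to C → score 2.
B: beats A; loses to C and D → score 1.
A: loses to C, D, and B → score 0.
C has the best pairwise record.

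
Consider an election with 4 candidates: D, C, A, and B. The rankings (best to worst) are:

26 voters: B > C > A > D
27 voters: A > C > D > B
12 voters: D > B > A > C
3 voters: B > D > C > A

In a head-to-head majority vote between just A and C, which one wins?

Voters preferring A to C: 39; preferring C to A: 29.
A wins the head-to-head.

A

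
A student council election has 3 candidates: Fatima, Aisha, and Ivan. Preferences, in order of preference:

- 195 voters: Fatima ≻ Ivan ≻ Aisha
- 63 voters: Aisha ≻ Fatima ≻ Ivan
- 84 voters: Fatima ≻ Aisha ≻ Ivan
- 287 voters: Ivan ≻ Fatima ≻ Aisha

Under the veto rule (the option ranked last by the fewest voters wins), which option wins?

Fatima

Last-place votes: Fatima 0, Aisha 482, Ivan 147.
Fatima is ranked last by the fewest voters, so Fatima wins.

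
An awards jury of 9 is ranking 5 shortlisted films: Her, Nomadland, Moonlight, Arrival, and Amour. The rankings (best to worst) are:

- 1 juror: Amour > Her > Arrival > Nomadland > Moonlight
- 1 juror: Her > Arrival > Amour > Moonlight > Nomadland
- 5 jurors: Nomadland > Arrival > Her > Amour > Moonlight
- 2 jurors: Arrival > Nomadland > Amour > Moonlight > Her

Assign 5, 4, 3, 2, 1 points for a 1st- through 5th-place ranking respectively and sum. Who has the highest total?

Her: 1·4 + 1·5 + 5·3 + 2·1 = 26
Nomadland: 1·2 + 1·1 + 5·5 + 2·4 = 36
Moonlight: 1·1 + 1·2 + 5·1 + 2·2 = 12
Arrival: 1·3 + 1·4 + 5·4 + 2·5 = 37
Amour: 1·5 + 1·3 + 5·2 + 2·3 = 24
Arrival has the highest Borda score (37).

Arrival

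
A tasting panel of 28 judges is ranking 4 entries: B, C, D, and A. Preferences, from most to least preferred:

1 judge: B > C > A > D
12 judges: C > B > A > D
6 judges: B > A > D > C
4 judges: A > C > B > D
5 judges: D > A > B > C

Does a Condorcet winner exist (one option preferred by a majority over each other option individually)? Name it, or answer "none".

none

Checking pairwise contests:
C beats B 16–12.
A beats C 15–13.
B beats D 23–5.
B beats A 19–9.
Every option loses at least one head-to-head, so there is no Condorcet winner.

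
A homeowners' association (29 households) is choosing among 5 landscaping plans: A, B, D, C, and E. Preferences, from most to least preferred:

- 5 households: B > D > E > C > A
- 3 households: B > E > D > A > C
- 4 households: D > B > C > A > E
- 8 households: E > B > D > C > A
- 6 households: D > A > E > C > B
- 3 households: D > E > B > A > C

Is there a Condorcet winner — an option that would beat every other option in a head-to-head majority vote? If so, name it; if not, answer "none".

Checking pairwise contests:
B beats A 23–6.
E beats B 17–12.
B beats D 16–13.
B beats C 23–6.
D beats E 18–11.
Every option loses at least one head-to-head, so there is no Condorcet winner.

none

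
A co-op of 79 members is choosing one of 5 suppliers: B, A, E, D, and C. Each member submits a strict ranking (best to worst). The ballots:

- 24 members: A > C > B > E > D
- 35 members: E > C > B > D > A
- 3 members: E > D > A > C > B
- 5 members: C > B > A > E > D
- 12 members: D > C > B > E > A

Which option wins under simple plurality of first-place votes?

E

First-place votes: B 0, A 24, E 38, D 12, C 5.
E has the most first-place votes.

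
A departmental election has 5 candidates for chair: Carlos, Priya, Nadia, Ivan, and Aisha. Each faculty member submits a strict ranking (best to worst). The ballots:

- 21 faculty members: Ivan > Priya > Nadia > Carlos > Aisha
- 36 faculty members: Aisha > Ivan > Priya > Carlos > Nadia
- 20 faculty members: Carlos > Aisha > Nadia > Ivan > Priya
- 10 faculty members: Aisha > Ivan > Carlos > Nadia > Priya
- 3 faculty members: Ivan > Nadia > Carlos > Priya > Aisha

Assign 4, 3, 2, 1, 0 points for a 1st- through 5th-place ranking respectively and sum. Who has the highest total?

Ivan

Carlos: 21·1 + 36·1 + 20·4 + 10·2 + 3·2 = 163
Priya: 21·3 + 36·2 + 20·0 + 10·0 + 3·1 = 138
Nadia: 21·2 + 36·0 + 20·2 + 10·1 + 3·3 = 101
Ivan: 21·4 + 36·3 + 20·1 + 10·3 + 3·4 = 254
Aisha: 21·0 + 36·4 + 20·3 + 10·4 + 3·0 = 244
Ivan has the highest Borda score (254).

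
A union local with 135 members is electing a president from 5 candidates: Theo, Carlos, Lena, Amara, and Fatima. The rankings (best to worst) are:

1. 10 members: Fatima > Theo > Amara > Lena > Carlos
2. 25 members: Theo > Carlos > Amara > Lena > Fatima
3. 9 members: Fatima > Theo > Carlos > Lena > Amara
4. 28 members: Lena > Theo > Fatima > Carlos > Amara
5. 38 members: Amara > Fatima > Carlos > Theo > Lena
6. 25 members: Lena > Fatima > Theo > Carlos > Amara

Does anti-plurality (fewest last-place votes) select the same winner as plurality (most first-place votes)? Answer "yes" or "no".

Anti-plurality — last-place votes: Theo 0, Carlos 10, Lena 38, Amara 62, Fatima 25. Winner: Theo.
Plurality — first-place votes: Theo 25, Carlos 0, Lena 53, Amara 38, Fatima 19. Winner: Lena.
The two methods disagree.

no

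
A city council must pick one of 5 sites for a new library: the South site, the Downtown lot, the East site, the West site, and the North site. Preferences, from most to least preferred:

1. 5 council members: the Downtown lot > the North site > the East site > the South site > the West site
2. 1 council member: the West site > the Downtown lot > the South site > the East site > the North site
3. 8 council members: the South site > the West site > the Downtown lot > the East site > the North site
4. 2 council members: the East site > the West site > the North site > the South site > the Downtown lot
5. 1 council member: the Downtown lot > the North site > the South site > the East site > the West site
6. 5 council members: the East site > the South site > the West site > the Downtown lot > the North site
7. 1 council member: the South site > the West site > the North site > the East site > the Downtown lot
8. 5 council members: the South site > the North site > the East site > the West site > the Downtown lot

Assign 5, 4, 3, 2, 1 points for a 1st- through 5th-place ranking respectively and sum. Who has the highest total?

the South site

the South site: 5·2 + 1·3 + 8·5 + 2·2 + 1·3 + 5·4 + 1·5 + 5·5 = 110
the Downtown lot: 5·5 + 1·4 + 8·3 + 2·1 + 1·5 + 5·2 + 1·1 + 5·1 = 76
the East site: 5·3 + 1·2 + 8·2 + 2·5 + 1·2 + 5·5 + 1·2 + 5·3 = 87
the West site: 5·1 + 1·5 + 8·4 + 2·4 + 1·1 + 5·3 + 1·4 + 5·2 = 80
the North site: 5·4 + 1·1 + 8·1 + 2·3 + 1·4 + 5·1 + 1·3 + 5·4 = 67
the South site has the highest Borda score (110).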